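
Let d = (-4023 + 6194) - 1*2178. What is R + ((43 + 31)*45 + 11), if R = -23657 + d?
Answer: -20323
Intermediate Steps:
d = -7 (d = 2171 - 2178 = -7)
R = -23664 (R = -23657 - 7 = -23664)
R + ((43 + 31)*45 + 11) = -23664 + ((43 + 31)*45 + 11) = -23664 + (74*45 + 11) = -23664 + (3330 + 11) = -23664 + 3341 = -20323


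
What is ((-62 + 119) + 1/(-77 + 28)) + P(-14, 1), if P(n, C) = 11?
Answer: 3331/49 ≈ 67.980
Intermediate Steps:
((-62 + 119) + 1/(-77 + 28)) + P(-14, 1) = ((-62 + 119) + 1/(-77 + 28)) + 11 = (57 + 1/(-49)) + 11 = (57 - 1/49) + 11 = 2792/49 + 11 = 3331/49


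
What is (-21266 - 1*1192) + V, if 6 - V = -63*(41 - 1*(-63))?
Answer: -15900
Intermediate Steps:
V = 6558 (V = 6 - (-63)*(41 - 1*(-63)) = 6 - (-63)*(41 + 63) = 6 - (-63)*104 = 6 - 1*(-6552) = 6 + 6552 = 6558)
(-21266 - 1*1192) + V = (-21266 - 1*1192) + 6558 = (-21266 - 1192) + 6558 = -22458 + 6558 = -15900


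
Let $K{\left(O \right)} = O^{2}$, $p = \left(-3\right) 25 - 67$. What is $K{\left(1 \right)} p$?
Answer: $-142$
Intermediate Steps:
$p = -142$ ($p = -75 - 67 = -142$)
$K{\left(1 \right)} p = 1^{2} \left(-142\right) = 1 \left(-142\right) = -142$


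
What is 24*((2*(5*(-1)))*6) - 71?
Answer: -1511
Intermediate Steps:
24*((2*(5*(-1)))*6) - 71 = 24*((2*(-5))*6) - 71 = 24*(-10*6) - 71 = 24*(-60) - 71 = -1440 - 71 = -1511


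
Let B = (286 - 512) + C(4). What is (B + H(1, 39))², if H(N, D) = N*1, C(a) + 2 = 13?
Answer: 45796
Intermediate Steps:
C(a) = 11 (C(a) = -2 + 13 = 11)
H(N, D) = N
B = -215 (B = (286 - 512) + 11 = -226 + 11 = -215)
(B + H(1, 39))² = (-215 + 1)² = (-214)² = 45796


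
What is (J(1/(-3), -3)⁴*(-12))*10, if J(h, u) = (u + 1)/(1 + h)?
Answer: -9720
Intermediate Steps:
J(h, u) = (1 + u)/(1 + h)
(J(1/(-3), -3)⁴*(-12))*10 = (((1 - 3)/(1 + 1/(-3)))⁴*(-12))*10 = ((-2/(1 - ⅓))⁴*(-12))*10 = ((-2/(⅔))⁴*(-12))*10 = (((3/2)*(-2))⁴*(-12))*10 = ((-3)⁴*(-12))*10 = (81*(-12))*10 = -972*10 = -9720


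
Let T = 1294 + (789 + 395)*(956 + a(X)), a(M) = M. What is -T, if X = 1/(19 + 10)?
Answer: -32863926/29 ≈ -1.1332e+6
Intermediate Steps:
X = 1/29 ≈ 0.034483
T = 32863926/29 (T = 1294 + (789 + 395)*(956 + 1/29) = 1294 + 1184*(27725/29) = 1294 + 32826400/29 = 32863926/29 ≈ 1.1332e+6)
-T = -1*32863926/29 = -32863926/29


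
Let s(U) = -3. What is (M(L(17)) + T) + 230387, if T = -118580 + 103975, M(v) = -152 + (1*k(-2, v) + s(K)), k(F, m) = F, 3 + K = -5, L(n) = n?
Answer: 215625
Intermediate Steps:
K = -8 (K = -3 - 5 = -8)
M(v) = -157 (M(v) = -152 + (1*(-2) - 3) = -152 + (-2 - 3) = -152 - 5 = -157)
T = -14605
(M(L(17)) + T) + 230387 = (-157 - 14605) + 230387 = -14762 + 230387 = 215625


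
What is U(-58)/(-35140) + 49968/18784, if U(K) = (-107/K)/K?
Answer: 184586476849/69389833520 ≈ 2.6601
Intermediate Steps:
U(K) = -107/K²
U(-58)/(-35140) + 49968/18784 = -107/(-58)²/(-35140) + 49968/18784 = -107*1/3364*(-1/35140) + 49968*(1/18784) = -107/3364*(-1/35140) + 3123/1174 = 107/118210960 + 3123/1174 = 184586476849/69389833520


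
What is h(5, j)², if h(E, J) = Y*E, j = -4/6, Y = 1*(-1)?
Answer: 25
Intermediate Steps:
Y = -1
j = -⅔ (j = -4*⅙ = -⅔ ≈ -0.66667)
h(E, J) = -E
h(5, j)² = (-1*5)² = (-5)² = 25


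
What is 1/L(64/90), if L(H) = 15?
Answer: 1/15 ≈ 0.066667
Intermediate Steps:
1/L(64/90) = 1/15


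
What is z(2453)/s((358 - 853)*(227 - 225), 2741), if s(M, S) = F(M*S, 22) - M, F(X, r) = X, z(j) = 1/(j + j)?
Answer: -1/13308015600 ≈ -7.5143e-11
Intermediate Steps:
z(j) = 1/(2*j)
s(M, S) = -M + M*S (s(M, S) = M*S - M = -M + M*S)
z(2453)/s((358 - 853)*(227 - 225), 2741) = ((½)/2453)/((((358 - 853)*(227 - 225))*(-1 + 2741))) = ((½)*(1/2453))/((-495*2*2740)) = 1/(4906*((-990*2740))) = (1/4906)/(-2712600) = (1/4906)*(-1/2712600) = -1/13308015600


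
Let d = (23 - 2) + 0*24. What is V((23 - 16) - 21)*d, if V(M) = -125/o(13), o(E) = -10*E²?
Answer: 525/338 ≈ 1.5533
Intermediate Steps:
V(M) = 25/338 (V(M) = -125/((-10*13²)) = -125/((-10*169)) = -125/(-1690) = -125*(-1/1690) = 25/338)
d = 21 (d = 21 + 0 = 21)
V((23 - 16) - 21)*d = (25/338)*21 = 525/338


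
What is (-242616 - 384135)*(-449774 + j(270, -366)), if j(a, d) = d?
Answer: 282125695140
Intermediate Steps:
(-242616 - 384135)*(-449774 + j(270, -366)) = (-242616 - 384135)*(-449774 - 366) = -626751*(-450140) = 282125695140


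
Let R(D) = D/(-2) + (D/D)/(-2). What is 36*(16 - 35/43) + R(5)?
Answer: 23379/43 ≈ 543.70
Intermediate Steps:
R(D) = -½ - D/2 (R(D) = D*(-½) + 1*(-½) = -D/2 - ½ = -½ - D/2)
36*(16 - 35/43) + R(5) = 36*(16 - 35/43) + (-½ - ½*5) = 36*(16 - 35/43) + (-½ - 5/2) = 36*(16 - 1*35/43) - 3 = 36*(16 - 35/43) - 3 = 36*(653/43) - 3 = 23508/43 - 3 = 23379/43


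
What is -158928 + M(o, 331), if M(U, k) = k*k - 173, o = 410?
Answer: -49540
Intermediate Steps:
M(U, k) = -173 + k² (M(U, k) = k² - 173 = -173 + k²)
-158928 + M(o, 331) = -158928 + (-173 + 331²) = -158928 + (-173 + 109561) = -158928 + 109388 = -49540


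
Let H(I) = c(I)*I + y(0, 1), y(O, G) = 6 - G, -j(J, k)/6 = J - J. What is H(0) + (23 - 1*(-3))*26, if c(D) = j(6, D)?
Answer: 681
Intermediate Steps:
j(J, k) = 0 (j(J, k) = -6*(J - J) = -6*0 = 0)
c(D) = 0
H(I) = 5 (H(I) = 0*I + (6 - 1*1) = 0 + (6 - 1) = 0 + 5 = 5)
H(0) + (23 - 1*(-3))*26 = 5 + (23 - 1*(-3))*26 = 5 + (23 + 3)*26 = 5 + 26*26 = 5 + 676 = 681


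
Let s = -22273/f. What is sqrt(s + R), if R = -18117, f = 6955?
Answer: 2*I*sqrt(219127721410)/6955 ≈ 134.61*I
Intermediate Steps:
s = -22273/6955 ≈ -3.2024
sqrt(s + R) = sqrt(-22273/6955 - 18117) = sqrt(-126026008/6955) = 2*I*sqrt(219127721410)/6955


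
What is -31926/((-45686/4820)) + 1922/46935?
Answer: 3611300716346/1072136205 ≈ 3368.3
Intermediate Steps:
-31926/((-45686/4820)) + 1922/46935 = -31926/((-45686*1/4820)) + 1922*(1/46935) = -31926/(-22843/2410) + 1922/46935 = -31926*(-2410/22843) + 1922/46935 = 76941660/22843 + 1922/46935 = 3611300716346/1072136205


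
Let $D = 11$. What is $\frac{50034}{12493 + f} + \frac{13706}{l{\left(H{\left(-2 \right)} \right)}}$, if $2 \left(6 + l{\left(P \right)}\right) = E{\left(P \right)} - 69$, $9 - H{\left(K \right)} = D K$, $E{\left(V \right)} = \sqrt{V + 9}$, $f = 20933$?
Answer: $- \frac{12315313793}{36328491} - \frac{54824 \sqrt{10}}{6521} \approx -365.58$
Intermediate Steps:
$E{\left(V \right)} = \sqrt{9 + V}$
$H{\left(K \right)} = 9 - 11 K$
$l{\left(P \right)} = - \frac{81}{2} + \frac{\sqrt{9 + P}}{2}$ ($l{\left(P \right)} = -6 + \frac{\sqrt{9 + P} - 69}{2} = -6 + \frac{-69 + \sqrt{9 + P}}{2} = -6 + \left(- \frac{69}{2} + \frac{\sqrt{9 + P}}{2}\right) = - \frac{81}{2} + \frac{\sqrt{9 + P}}{2}$)
$\frac{50034}{12493 + f} + \frac{13706}{l{\left(H{\left(-2 \right)} \right)}} = \frac{50034}{12493 + 20933} + \frac{13706}{- \frac{81}{2} + \frac{\sqrt{9 + \left(9 - -22\right)}}{2}} = \frac{50034}{33426} + \frac{13706}{- \frac{81}{2} + \frac{\sqrt{9 + \left(9 + 22\right)}}{2}} = 50034 \cdot \frac{1}{33426} + \frac{13706}{- \frac{81}{2} + \frac{\sqrt{9 + 31}}{2}} = \frac{8339}{5571} + \frac{13706}{- \frac{81}{2} + \frac{\sqrt{40}}{2}} = \frac{8339}{5571} + \frac{13706}{- \frac{81}{2} + \frac{2 \sqrt{10}}{2}} = \frac{8339}{5571} + \frac{13706}{- \frac{81}{2} + \sqrt{10}}$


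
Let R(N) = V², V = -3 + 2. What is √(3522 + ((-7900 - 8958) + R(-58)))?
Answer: I*√13335 ≈ 115.48*I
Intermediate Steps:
V = -1
R(N) = 1 (R(N) = (-1)² = 1)
√(3522 + ((-7900 - 8958) + R(-58))) = √(3522 + ((-7900 - 8958) + 1)) = √(3522 + (-16858 + 1)) = √(3522 - 16857) = √(-13335) = I*√13335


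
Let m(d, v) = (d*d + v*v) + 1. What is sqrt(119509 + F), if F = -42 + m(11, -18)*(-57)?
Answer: sqrt(94045) ≈ 306.67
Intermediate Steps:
m(d, v) = 1 + d**2 + v**2 (m(d, v) = (d**2 + v**2) + 1 = 1 + d**2 + v**2)
F = -25464 (F = -42 + (1 + 11**2 + (-18)**2)*(-57) = -42 + (1 + 121 + 324)*(-57) = -42 + 446*(-57) = -42 - 25422 = -25464)
sqrt(119509 + F) = sqrt(119509 - 25464) = sqrt(94045)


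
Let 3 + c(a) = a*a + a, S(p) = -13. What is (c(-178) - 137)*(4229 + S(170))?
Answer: 132239056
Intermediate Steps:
c(a) = -3 + a + a² (c(a) = -3 + (a*a + a) = -3 + (a² + a) = -3 + (a + a²) = -3 + a + a²)
(c(-178) - 137)*(4229 + S(170)) = ((-3 - 178 + (-178)²) - 137)*(4229 - 13) = ((-3 - 178 + 31684) - 137)*4216 = (31503 - 137)*4216 = 31366*4216 = 132239056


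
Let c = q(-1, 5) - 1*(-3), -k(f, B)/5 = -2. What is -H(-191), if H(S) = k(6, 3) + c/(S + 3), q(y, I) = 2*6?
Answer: -1865/188 ≈ -9.9202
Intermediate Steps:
k(f, B) = 10 (k(f, B) = -5*(-2) = 10)
q(y, I) = 12
c = 15 (c = 12 - 1*(-3) = 12 + 3 = 15)
H(S) = 10 + 15/(3 + S) (H(S) = 10 + 15/(S + 3) = 10 + 15/(3 + S))
-H(-191) = -5*(9 + 2*(-191))/(3 - 191) = -5*(9 - 382)/(-188) = -5*(-1)*(-373)/188 = -1*1865/188 = -1865/188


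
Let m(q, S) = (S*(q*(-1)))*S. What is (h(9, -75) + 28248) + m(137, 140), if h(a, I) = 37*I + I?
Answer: -2659802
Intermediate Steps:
m(q, S) = -q*S**2 (m(q, S) = (S*(-q))*S = (-S*q)*S = -q*S**2)
h(a, I) = 38*I
(h(9, -75) + 28248) + m(137, 140) = (38*(-75) + 28248) - 1*137*140**2 = (-2850 + 28248) - 1*137*19600 = 25398 - 2685200 = -2659802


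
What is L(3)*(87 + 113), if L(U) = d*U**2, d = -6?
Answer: -10800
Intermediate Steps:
L(U) = -6*U**2
L(3)*(87 + 113) = (-6*3**2)*(87 + 113) = -6*9*200 = -54*200 = -10800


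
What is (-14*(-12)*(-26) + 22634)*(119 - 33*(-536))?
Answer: 325262662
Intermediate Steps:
(-14*(-12)*(-26) + 22634)*(119 - 33*(-536)) = (168*(-26) + 22634)*(119 + 17688) = (-4368 + 22634)*17807 = 18266*17807 = 325262662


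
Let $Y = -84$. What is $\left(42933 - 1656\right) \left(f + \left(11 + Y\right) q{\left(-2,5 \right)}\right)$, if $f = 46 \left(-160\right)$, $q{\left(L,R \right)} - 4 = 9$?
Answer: $-342970593$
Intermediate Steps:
$q{\left(L,R \right)} = 13$ ($q{\left(L,R \right)} = 4 + 9 = 13$)
$f = -7360$
$\left(42933 - 1656\right) \left(f + \left(11 + Y\right) q{\left(-2,5 \right)}\right) = \left(42933 - 1656\right) \left(-7360 + \left(11 - 84\right) 13\right) = 41277 \left(-7360 - 949\right) = 41277 \left(-8309\right) = -342970593$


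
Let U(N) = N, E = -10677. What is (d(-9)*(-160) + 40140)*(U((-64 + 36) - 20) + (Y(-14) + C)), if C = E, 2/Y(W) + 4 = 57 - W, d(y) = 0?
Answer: -28843520220/67 ≈ -4.3050e+8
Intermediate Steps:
Y(W) = 2/(53 - W) (Y(W) = 2/(-4 + (57 - W)) = 2/(53 - W))
C = -10677
(d(-9)*(-160) + 40140)*(U((-64 + 36) - 20) + (Y(-14) + C)) = (0*(-160) + 40140)*(((-64 + 36) - 20) + (-2/(-53 - 14) - 10677)) = (0 + 40140)*((-28 - 20) + (-2/(-67) - 10677)) = 40140*(-48 + (-2*(-1/67) - 10677)) = 40140*(-48 + (2/67 - 10677)) = 40140*(-48 - 715357/67) = 40140*(-718573/67) = -28843520220/67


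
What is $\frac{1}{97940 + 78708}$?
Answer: $\frac{1}{176648} \approx 5.661 \cdot 10^{-6}$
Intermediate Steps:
$\frac{1}{97940 + 78708} = \frac{1}{176648}$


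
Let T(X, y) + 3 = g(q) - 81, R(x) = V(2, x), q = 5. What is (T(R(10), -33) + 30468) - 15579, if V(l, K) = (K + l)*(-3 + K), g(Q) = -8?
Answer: 14797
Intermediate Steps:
V(l, K) = (-3 + K)*(K + l)
R(x) = -6 + x² - x (R(x) = x² - 3*x - 3*2 + x*2 = x² - 3*x - 6 + 2*x = -6 + x² - x)
T(X, y) = -92 (T(X, y) = -3 + (-8 - 81) = -3 - 89 = -92)
(T(R(10), -33) + 30468) - 15579 = (-92 + 30468) - 15579 = 30376 - 15579 = 14797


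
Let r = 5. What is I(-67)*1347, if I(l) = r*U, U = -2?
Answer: -13470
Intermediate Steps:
I(l) = -10 (I(l) = 5*(-2) = -10)
I(-67)*1347 = -10*1347 = -13470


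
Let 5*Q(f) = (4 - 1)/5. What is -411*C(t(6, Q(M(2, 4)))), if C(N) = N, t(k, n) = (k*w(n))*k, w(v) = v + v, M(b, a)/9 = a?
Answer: -88776/25 ≈ -3551.0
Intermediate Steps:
M(b, a) = 9*a
w(v) = 2*v
Q(f) = 3/25 (Q(f) = ((4 - 1)/5)/5 = (3*(1/5))/5 = (1/5)*(3/5) = 3/25)
t(k, n) = 2*n*k**2 (t(k, n) = (k*(2*n))*k = (2*k*n)*k = 2*n*k**2)
-411*C(t(6, Q(M(2, 4)))) = -822*3*6**2/25 = -822*3*36/25 = -411*216/25 = -88776/25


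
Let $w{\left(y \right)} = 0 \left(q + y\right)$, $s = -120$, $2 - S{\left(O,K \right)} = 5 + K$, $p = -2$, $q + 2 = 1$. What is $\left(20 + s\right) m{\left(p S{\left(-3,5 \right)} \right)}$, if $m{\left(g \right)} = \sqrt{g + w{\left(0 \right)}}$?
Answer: $-400$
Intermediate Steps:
$q = -1$ ($q = -2 + 1 = -1$)
$S{\left(O,K \right)} = -3 - K$ ($S{\left(O,K \right)} = 2 - \left(5 + K\right) = -3 - K$)
$w{\left(y \right)} = 0$ ($w{\left(y \right)} = 0 \left(-1 + y\right) = 0$)
$m{\left(g \right)} = \sqrt{g}$ ($m{\left(g \right)} = \sqrt{g + 0} = \sqrt{g}$)
$\left(20 + s\right) m{\left(p S{\left(-3,5 \right)} \right)} = \left(20 - 120\right) \sqrt{- 2 \left(-3 - 5\right)} = - 100 \sqrt{- 2 \left(-3 - 5\right)} = - 100 \sqrt{\left(-2\right) \left(-8\right)} = - 100 \sqrt{16} = \left(-100\right) 4 = -400$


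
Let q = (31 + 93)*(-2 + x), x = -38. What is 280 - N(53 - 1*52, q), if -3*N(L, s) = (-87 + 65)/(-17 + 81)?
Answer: 26869/96 ≈ 279.89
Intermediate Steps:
q = -4960 (q = (31 + 93)*(-2 - 38) = 124*(-40) = -4960)
N(L, s) = 11/96 (N(L, s) = -(-87 + 65)/(3*(-17 + 81)) = -(-22)/(3*64) = -⅓*(-11/32) = 11/96)
280 - N(53 - 1*52, q) = 280 - 1*11/96 = 280 - 11/96 = 26869/96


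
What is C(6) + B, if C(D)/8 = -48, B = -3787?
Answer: -4171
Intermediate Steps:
C(D) = -384 (C(D) = 8*(-48) = -384)
C(6) + B = -384 - 3787 = -4171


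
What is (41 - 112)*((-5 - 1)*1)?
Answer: 426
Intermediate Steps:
(41 - 112)*((-5 - 1)*1) = -(-426) = -71*(-6) = 426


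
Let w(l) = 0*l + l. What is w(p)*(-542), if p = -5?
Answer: 2710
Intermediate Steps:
w(l) = l (w(l) = 0 + l = l)
w(p)*(-542) = -5*(-542) = 2710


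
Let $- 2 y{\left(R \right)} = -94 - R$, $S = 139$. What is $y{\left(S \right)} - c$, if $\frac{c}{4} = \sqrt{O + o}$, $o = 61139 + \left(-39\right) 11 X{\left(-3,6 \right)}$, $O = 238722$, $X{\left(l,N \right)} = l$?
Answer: $\frac{233}{2} - 8 \sqrt{75287} \approx -2078.6$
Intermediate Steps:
$y{\left(R \right)} = 47 + \frac{R}{2}$ ($y{\left(R \right)} = - \frac{-94 - R}{2} = 47 + \frac{R}{2}$)
$o = 62426$ ($o = 61139 + \left(-39\right) 11 \left(-3\right) = 61139 - -1287 = 61139 + 1287 = 62426$)
$c = 8 \sqrt{75287}$ ($c = 4 \sqrt{238722 + 62426} = 4 \sqrt{301148} = 4 \cdot 2 \sqrt{75287} = 8 \sqrt{75287} \approx 2195.1$)
$y{\left(S \right)} - c = \left(47 + \frac{1}{2} \cdot 139\right) - 8 \sqrt{75287} = \left(47 + \frac{139}{2}\right) - 8 \sqrt{75287} = \frac{233}{2} - 8 \sqrt{75287}$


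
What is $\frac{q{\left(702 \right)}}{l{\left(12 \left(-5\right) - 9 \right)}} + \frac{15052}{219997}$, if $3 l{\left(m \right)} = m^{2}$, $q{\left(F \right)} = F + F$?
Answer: $\frac{110921104}{116378413} \approx 0.95311$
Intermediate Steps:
$q{\left(F \right)} = 2 F$
$l{\left(m \right)} = \frac{m^{2}}{3}$
$\frac{q{\left(702 \right)}}{l{\left(12 \left(-5\right) - 9 \right)}} + \frac{15052}{219997} = \frac{2 \cdot 702}{\frac{1}{3} \left(12 \left(-5\right) - 9\right)^{2}} + \frac{15052}{219997} = \frac{1404}{\frac{1}{3} \left(-60 - 9\right)^{2}} + 15052 \cdot \frac{1}{219997} = \frac{1404}{\frac{1}{3} \left(-69\right)^{2}} + \frac{15052}{219997} = \frac{1404}{\frac{1}{3} \cdot 4761} + \frac{15052}{219997} = \frac{1404}{1587} + \frac{15052}{219997} = 1404 \cdot \frac{1}{1587} + \frac{15052}{219997} = \frac{468}{529} + \frac{15052}{219997} = \frac{110921104}{116378413}$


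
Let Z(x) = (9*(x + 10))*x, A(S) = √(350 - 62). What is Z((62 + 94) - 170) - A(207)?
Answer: 504 - 12*√2 ≈ 487.03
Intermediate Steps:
A(S) = 12*√2 (A(S) = √288 = 12*√2)
Z(x) = x*(90 + 9*x) (Z(x) = (9*(10 + x))*x = (90 + 9*x)*x = x*(90 + 9*x))
Z((62 + 94) - 170) - A(207) = 9*((62 + 94) - 170)*(10 + ((62 + 94) - 170)) - 12*√2 = 9*(156 - 170)*(10 + (156 - 170)) - 12*√2 = 9*(-14)*(10 - 14) - 12*√2 = 9*(-14)*(-4) - 12*√2 = 504 - 12*√2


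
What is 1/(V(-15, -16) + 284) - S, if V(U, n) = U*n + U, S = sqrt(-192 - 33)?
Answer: 1/509 - 15*I ≈ 0.0019646 - 15.0*I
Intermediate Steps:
S = 15*I (S = sqrt(-225) = 15*I ≈ 15.0*I)
V(U, n) = U + U*n
1/(V(-15, -16) + 284) - S = 1/(-15*(1 - 16) + 284) - 15*I = 1/(-15*(-15) + 284) - 15*I = 1/(225 + 284) - 15*I = 1/509 - 15*I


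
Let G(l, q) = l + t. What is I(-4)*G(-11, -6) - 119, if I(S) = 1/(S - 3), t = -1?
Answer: -821/7 ≈ -117.29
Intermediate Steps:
G(l, q) = -1 + l (G(l, q) = l - 1 = -1 + l)
I(S) = 1/(-3 + S)
I(-4)*G(-11, -6) - 119 = (-1 - 11)/(-3 - 4) - 119 = -12/(-7) - 119 = -⅐*(-12) - 119 = 12/7 - 119 = -821/7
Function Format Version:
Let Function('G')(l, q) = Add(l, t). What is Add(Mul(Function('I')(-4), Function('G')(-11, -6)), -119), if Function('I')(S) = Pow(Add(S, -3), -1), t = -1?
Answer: Rational(-821, 7) ≈ -117.29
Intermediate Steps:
Function('G')(l, q) = Add(-1, l) (Function('G')(l, q) = Add(l, -1) = Add(-1, l))
Function('I')(S) = Pow(Add(-3, S), -1)
Add(Mul(Function('I')(-4), Function('G')(-11, -6)), -119) = Add(Mul(Pow(Add(-3, -4), -1), Add(-1, -11)), -119) = Add(Mul(Pow(-7, -1), -12), -119) = Add(Mul(Rational(-1, 7), -12), -119) = Add(Rational(12, 7), -119) = Rational(-821, 7)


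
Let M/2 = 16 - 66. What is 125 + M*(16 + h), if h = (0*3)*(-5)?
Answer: -1475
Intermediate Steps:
h = 0 (h = 0*(-5) = 0)
M = -100 (M = 2*(16 - 66) = 2*(-50) = -100)
125 + M*(16 + h) = 125 - 100*(16 + 0) = 125 - 100*16 = 125 - 1600 = -1475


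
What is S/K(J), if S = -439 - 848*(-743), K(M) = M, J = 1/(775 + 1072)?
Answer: 1162917375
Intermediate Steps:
J = 1/1847 ≈ 0.00054142
S = 629625 (S = -439 + 630064 = 629625)
S/K(J) = 629625/(1/1847) = 629625*1847 = 1162917375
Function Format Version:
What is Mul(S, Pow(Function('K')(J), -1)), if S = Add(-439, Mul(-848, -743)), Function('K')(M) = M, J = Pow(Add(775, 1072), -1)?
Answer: 1162917375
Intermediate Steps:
J = Rational(1, 1847) (J = Pow(1847, -1) = Rational(1, 1847) ≈ 0.00054142)
S = 629625 (S = Add(-439, 630064) = 629625)
Mul(S, Pow(Function('K')(J), -1)) = Mul(629625, Pow(Rational(1, 1847), -1)) = Mul(629625, 1847) = 1162917375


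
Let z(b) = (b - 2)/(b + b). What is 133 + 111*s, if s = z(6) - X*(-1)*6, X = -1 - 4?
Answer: -3160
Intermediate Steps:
z(b) = (-2 + b)/(2*b) (z(b) = (-2 + b)/((2*b)) = (-2 + b)*(1/(2*b)) = (-2 + b)/(2*b))
X = -5
s = -89/3 (s = (½)*(-2 + 6)/6 - (-5*(-1))*6 = (½)*(⅙)*4 - 5*6 = ⅓ - 1*30 = ⅓ - 30 = -89/3 ≈ -29.667)
133 + 111*s = 133 + 111*(-89/3) = 133 - 3293 = -3160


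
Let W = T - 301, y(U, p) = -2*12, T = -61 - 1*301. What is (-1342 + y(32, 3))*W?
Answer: 905658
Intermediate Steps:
T = -362 (T = -61 - 301 = -362)
y(U, p) = -24
W = -663 (W = -362 - 301 = -663)
(-1342 + y(32, 3))*W = (-1342 - 24)*(-663) = -1366*(-663) = 905658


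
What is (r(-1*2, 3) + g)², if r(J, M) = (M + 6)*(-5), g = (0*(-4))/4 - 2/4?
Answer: 8281/4 ≈ 2070.3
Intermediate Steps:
g = -½ (g = 0*(¼) - 2*¼ = 0 - ½ = -½ ≈ -0.50000)
r(J, M) = -30 - 5*M (r(J, M) = (6 + M)*(-5) = -30 - 5*M)
(r(-1*2, 3) + g)² = ((-30 - 5*3) - ½)² = ((-30 - 15) - ½)² = (-45 - ½)² = (-91/2)² = 8281/4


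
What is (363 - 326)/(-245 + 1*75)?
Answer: -37/170 ≈ -0.21765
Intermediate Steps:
(363 - 326)/(-245 + 1*75) = 37/(-245 + 75) = 37/(-170) = 37*(-1/170) = -37/170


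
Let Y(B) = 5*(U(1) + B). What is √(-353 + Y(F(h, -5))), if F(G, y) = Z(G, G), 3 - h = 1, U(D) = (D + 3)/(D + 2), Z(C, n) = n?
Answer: I*√3027/3 ≈ 18.339*I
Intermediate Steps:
U(D) = (3 + D)/(2 + D)
h = 2 (h = 3 - 1*1 = 3 - 1 = 2)
F(G, y) = G
Y(B) = 20/3 + 5*B (Y(B) = 5*((3 + 1)/(2 + 1) + B) = 5*(4/3 + B) = 20/3 + 5*B)
√(-353 + Y(F(h, -5))) = √(-353 + (20/3 + 5*2)) = √(-353 + (20/3 + 10)) = √(-353 + 50/3) = √(-1009/3) = I*√3027/3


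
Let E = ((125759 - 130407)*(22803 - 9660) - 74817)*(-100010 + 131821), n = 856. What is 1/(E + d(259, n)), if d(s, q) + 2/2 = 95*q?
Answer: -1/1945671412772 ≈ -5.1396e-13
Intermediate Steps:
d(s, q) = -1 + 95*q
E = -1945671494091 (E = (-4648*13143 - 74817)*31811 = (-61088664 - 74817)*31811 = -61163481*31811 = -1945671494091)
1/(E + d(259, n)) = 1/(-1945671494091 + (-1 + 95*856)) = 1/(-1945671494091 + (-1 + 81320)) = 1/(-1945671494091 + 81319) = 1/(-1945671412772) = -1/1945671412772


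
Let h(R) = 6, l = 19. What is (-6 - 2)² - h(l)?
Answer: 58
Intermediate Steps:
(-6 - 2)² - h(l) = (-6 - 2)² - 1*6 = (-8)² - 6 = 64 - 6 = 58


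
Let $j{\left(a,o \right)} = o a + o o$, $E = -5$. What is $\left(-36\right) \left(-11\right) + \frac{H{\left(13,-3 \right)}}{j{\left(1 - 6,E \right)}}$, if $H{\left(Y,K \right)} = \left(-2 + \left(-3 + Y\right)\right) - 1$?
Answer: $\frac{19807}{50} \approx 396.14$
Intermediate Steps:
$H{\left(Y,K \right)} = -6 + Y$ ($H{\left(Y,K \right)} = \left(-5 + Y\right) - 1 = -6 + Y$)
$j{\left(a,o \right)} = o^{2} + a o$ ($j{\left(a,o \right)} = a o + o^{2} = o^{2} + a o$)
$\left(-36\right) \left(-11\right) + \frac{H{\left(13,-3 \right)}}{j{\left(1 - 6,E \right)}} = \left(-36\right) \left(-11\right) + \frac{-6 + 13}{\left(-5\right) \left(\left(1 - 6\right) - 5\right)} = 396 + \frac{7}{\left(-5\right) \left(-5 - 5\right)} = 396 + \frac{7}{\left(-5\right) \left(-10\right)} = 396 + \frac{7}{50} = \frac{19807}{50}$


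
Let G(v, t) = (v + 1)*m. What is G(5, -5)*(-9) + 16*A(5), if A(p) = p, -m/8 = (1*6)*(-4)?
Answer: -10288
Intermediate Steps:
m = 192 (m = -8*1*6*(-4) = -48*(-4) = -8*(-24) = 192)
G(v, t) = 192 + 192*v (G(v, t) = (v + 1)*192 = (1 + v)*192 = 192 + 192*v)
G(5, -5)*(-9) + 16*A(5) = (192 + 192*5)*(-9) + 16*5 = (192 + 960)*(-9) + 80 = 1152*(-9) + 80 = -10368 + 80 = -10288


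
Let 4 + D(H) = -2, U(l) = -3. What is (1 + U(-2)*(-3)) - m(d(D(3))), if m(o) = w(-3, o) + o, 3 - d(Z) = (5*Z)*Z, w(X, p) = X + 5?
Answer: 185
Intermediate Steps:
D(H) = -6 (D(H) = -4 - 2 = -6)
w(X, p) = 5 + X
d(Z) = 3 - 5*Z**2 (d(Z) = 3 - 5*Z*Z = 3 - 5*Z**2)
m(o) = 2 + o (m(o) = (5 - 3) + o = 2 + o)
(1 + U(-2)*(-3)) - m(d(D(3))) = (1 - 3*(-3)) - (2 + (3 - 5*(-6)**2)) = (1 + 9) - (2 + (3 - 5*36)) = 10 - (2 + (3 - 180)) = 10 - (2 - 177) = 10 - 1*(-175) = 10 + 175 = 185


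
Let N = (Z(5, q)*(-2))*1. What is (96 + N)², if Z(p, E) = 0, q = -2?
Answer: 9216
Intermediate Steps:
N = 0 (N = (0*(-2))*1 = 0*1 = 0)
(96 + N)² = (96 + 0)² = 96² = 9216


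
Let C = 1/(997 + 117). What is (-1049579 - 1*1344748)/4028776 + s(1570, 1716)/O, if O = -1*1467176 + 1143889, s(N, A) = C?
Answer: -431148521631281/725465155038584 ≈ -0.59431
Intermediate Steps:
C = 1/1114 ≈ 0.00089767
s(N, A) = 1/1114
O = -323287 (O = -1467176 + 1143889 = -323287)
(-1049579 - 1*1344748)/4028776 + s(1570, 1716)/O = (-1049579 - 1*1344748)/4028776 + (1/1114)/(-323287) = (-1049579 - 1344748)*(1/4028776) + (1/1114)*(-1/323287) = -2394327*1/4028776 - 1/360141718 = -2394327/4028776 - 1/360141718 = -431148521631281/725465155038584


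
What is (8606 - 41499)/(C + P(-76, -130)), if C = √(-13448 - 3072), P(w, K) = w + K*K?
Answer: -69173979/35382937 + 32893*I*√4130/141531748 ≈ -1.955 + 0.014936*I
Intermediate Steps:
P(w, K) = w + K²
C = 2*I*√4130 (C = √(-16520) = 2*I*√4130 ≈ 128.53*I)
(8606 - 41499)/(C + P(-76, -130)) = (8606 - 41499)/(2*I*√4130 + (-76 + (-130)²)) = -32893/(2*I*√4130 + (-76 + 16900)) = -32893/(2*I*√4130 + 16824) = -32893/(16824 + 2*I*√4130)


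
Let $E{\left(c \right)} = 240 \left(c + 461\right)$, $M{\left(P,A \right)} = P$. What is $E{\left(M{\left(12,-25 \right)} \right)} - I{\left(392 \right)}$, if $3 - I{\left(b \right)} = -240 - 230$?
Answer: $113047$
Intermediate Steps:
$E{\left(c \right)} = 110640 + 240 c$ ($E{\left(c \right)} = 240 \left(461 + c\right) = 110640 + 240 c$)
$I{\left(b \right)} = 473$ ($I{\left(b \right)} = 3 - \left(-240 - 230\right) = 3 - -470 = 3 + 470 = 473$)
$E{\left(M{\left(12,-25 \right)} \right)} - I{\left(392 \right)} = \left(110640 + 240 \cdot 12\right) - 473 = \left(110640 + 2880\right) - 473 = 113520 - 473 = 113047$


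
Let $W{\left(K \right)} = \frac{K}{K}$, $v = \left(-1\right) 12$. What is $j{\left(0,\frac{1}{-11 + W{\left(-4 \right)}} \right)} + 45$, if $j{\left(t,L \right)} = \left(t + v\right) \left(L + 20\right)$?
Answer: $- \frac{969}{5} \approx -193.8$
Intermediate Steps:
$v = -12$
$W{\left(K \right)} = 1$
$j{\left(t,L \right)} = \left(-12 + t\right) \left(20 + L\right)$ ($j{\left(t,L \right)} = \left(t - 12\right) \left(L + 20\right) = \left(-12 + t\right) \left(20 + L\right)$)
$j{\left(0,\frac{1}{-11 + W{\left(-4 \right)}} \right)} + 45 = \left(-240 - \frac{12}{-11 + 1} + 20 \cdot 0 + \frac{1}{-11 + 1} \cdot 0\right) + 45 = \left(-240 - \frac{12}{-10} + 0 + \frac{1}{-10} \cdot 0\right) + 45 = \left(-240 - - \frac{6}{5} + 0 - 0\right) + 45 = \left(-240 + \frac{6}{5} + 0 + 0\right) + 45 = - \frac{1194}{5} + 45 = - \frac{969}{5}$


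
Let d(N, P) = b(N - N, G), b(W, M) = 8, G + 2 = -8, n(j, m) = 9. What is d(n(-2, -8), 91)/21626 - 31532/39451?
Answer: -340797712/426583663 ≈ -0.79890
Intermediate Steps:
G = -10 (G = -2 - 8 = -10)
d(N, P) = 8
d(n(-2, -8), 91)/21626 - 31532/39451 = 8/21626 - 31532/39451 = 8*(1/21626) - 31532*1/39451 = 4/10813 - 31532/39451 = -340797712/426583663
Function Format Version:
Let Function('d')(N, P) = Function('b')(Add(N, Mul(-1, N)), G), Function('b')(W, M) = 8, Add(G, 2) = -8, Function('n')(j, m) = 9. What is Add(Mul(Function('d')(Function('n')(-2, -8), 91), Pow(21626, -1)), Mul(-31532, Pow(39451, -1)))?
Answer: Rational(-340797712, 426583663) ≈ -0.79890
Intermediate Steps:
G = -10 (G = Add(-2, -8) = -10)
Function('d')(N, P) = 8
Add(Mul(Function('d')(Function('n')(-2, -8), 91), Pow(21626, -1)), Mul(-31532, Pow(39451, -1))) = Add(Mul(8, Pow(21626, -1)), Mul(-31532, Pow(39451, -1))) = Add(Mul(8, Rational(1, 21626)), Mul(-31532, Rational(1, 39451))) = Add(Rational(4, 10813), Rational(-31532, 39451)) = Rational(-340797712, 426583663)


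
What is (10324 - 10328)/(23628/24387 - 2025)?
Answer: 2956/1495759 ≈ 0.0019763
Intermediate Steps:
(10324 - 10328)/(23628/24387 - 2025) = -4/(23628*(1/24387) - 2025) = -4/(716/739 - 2025) = -4/(-1495759/739) = -4*(-739/1495759) = 2956/1495759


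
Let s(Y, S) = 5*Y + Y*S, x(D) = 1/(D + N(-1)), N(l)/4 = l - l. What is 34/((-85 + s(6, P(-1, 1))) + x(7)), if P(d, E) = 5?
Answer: -119/87 ≈ -1.3678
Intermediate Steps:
N(l) = 0 (N(l) = 4*(l - l) = 4*0 = 0)
x(D) = 1/D (x(D) = 1/(D + 0) = 1/D)
s(Y, S) = 5*Y + S*Y
34/((-85 + s(6, P(-1, 1))) + x(7)) = 34/((-85 + 6*(5 + 5)) + 1/7) = 34/((-85 + 6*10) + 1/7) = 34/((-85 + 60) + 1/7) = 34/(-25 + 1/7) = 34/(-174/7) = 34*(-7/174) = -119/87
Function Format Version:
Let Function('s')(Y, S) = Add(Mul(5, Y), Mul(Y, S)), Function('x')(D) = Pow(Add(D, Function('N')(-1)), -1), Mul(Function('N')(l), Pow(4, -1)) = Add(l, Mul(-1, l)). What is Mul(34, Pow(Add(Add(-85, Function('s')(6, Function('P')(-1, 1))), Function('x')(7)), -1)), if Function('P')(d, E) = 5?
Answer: Rational(-119, 87) ≈ -1.3678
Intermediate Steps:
Function('N')(l) = 0 (Function('N')(l) = Mul(4, Add(l, Mul(-1, l))) = Mul(4, 0) = 0)
Function('x')(D) = Pow(D, -1) (Function('x')(D) = Pow(Add(D, 0), -1) = Pow(D, -1))
Function('s')(Y, S) = Add(Mul(5, Y), Mul(S, Y))
Mul(34, Pow(Add(Add(-85, Function('s')(6, Function('P')(-1, 1))), Function('x')(7)), -1)) = Mul(34, Pow(Add(Add(-85, Mul(6, Add(5, 5))), Pow(7, -1)), -1)) = Mul(34, Pow(Add(Add(-85, Mul(6, 10)), Rational(1, 7)), -1)) = Mul(34, Pow(Add(Add(-85, 60), Rational(1, 7)), -1)) = Mul(34, Pow(Add(-25, Rational(1, 7)), -1)) = Mul(34, Pow(Rational(-174, 7), -1)) = Mul(34, Rational(-7, 174)) = Rational(-119, 87)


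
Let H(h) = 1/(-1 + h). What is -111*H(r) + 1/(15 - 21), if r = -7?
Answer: 329/24 ≈ 13.708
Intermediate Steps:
-111*H(r) + 1/(15 - 21) = -111/(-1 - 7) + 1/(15 - 21) = -111/(-8) + 1/(-6) = -111*(-1/8) - 1/6 = 111/8 - 1/6 = 329/24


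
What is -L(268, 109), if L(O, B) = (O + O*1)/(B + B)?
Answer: -268/109 ≈ -2.4587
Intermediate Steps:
L(O, B) = O/B (L(O, B) = (O + O)/((2*B)) = (2*O)*(1/(2*B)) = O/B)
-L(268, 109) = -268/109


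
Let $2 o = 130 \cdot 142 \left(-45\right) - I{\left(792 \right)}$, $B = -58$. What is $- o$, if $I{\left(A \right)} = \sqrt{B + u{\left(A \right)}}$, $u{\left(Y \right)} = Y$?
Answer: $415350 + \frac{\sqrt{734}}{2} \approx 4.1536 \cdot 10^{5}$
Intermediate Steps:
$I{\left(A \right)} = \sqrt{-58 + A}$
$o = -415350 - \frac{\sqrt{734}}{2}$ ($o = \frac{130 \cdot 142 \left(-45\right) - \sqrt{-58 + 792}}{2} = \frac{18460 \left(-45\right) - \sqrt{734}}{2} = \frac{-830700 - \sqrt{734}}{2} = -415350 - \frac{\sqrt{734}}{2} \approx -4.1536 \cdot 10^{5}$)
$- o = - (-415350 - \frac{\sqrt{734}}{2}) = 415350 + \frac{\sqrt{734}}{2}$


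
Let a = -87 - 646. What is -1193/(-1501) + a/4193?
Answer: 3902016/6293693 ≈ 0.61999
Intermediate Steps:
a = -733
-1193/(-1501) + a/4193 = -1193/(-1501) - 733/4193 = -1193*(-1/1501) - 733*1/4193 = 1193/1501 - 733/4193 = 3902016/6293693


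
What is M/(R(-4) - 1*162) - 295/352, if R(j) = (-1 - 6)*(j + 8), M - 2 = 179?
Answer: -59881/33440 ≈ -1.7907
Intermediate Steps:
M = 181 (M = 2 + 179 = 181)
R(j) = -56 - 7*j (R(j) = -7*(8 + j) = -56 - 7*j)
M/(R(-4) - 1*162) - 295/352 = 181/((-56 - 7*(-4)) - 1*162) - 295/352 = 181/((-56 + 28) - 162) - 295*1/352 = 181/(-28 - 162) - 295/352 = 181/(-190) - 295/352 = 181*(-1/190) - 295/352 = -181/190 - 295/352 = -59881/33440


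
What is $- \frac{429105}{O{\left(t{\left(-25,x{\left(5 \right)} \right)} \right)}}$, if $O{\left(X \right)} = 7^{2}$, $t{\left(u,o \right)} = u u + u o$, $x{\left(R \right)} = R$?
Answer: $- \frac{429105}{49} \approx -8757.3$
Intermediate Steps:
$t{\left(u,o \right)} = u^{2} + o u$
$O{\left(X \right)} = 49$
$- \frac{429105}{O{\left(t{\left(-25,x{\left(5 \right)} \right)} \right)}} = - \frac{429105}{49}$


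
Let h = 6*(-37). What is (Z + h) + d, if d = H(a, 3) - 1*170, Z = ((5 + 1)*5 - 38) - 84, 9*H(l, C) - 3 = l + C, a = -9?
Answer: -1453/3 ≈ -484.33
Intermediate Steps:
H(l, C) = ⅓ + C/9 + l/9 (H(l, C) = ⅓ + (l + C)/9 = ⅓ + (C + l)/9 = ⅓ + (C/9 + l/9) = ⅓ + C/9 + l/9)
Z = -92 (Z = (6*5 - 38) - 84 = (30 - 38) - 84 = -8 - 84 = -92)
d = -511/3 (d = (⅓ + (⅑)*3 + (⅑)*(-9)) - 1*170 = (⅓ + ⅓ - 1) - 170 = -⅓ - 170 = -511/3 ≈ -170.33)
h = -222
(Z + h) + d = (-92 - 222) - 511/3 = -314 - 511/3 = -1453/3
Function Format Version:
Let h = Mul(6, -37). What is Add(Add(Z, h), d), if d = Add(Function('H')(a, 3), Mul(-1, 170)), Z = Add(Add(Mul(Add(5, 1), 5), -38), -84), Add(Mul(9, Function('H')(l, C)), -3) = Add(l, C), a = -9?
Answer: Rational(-1453, 3) ≈ -484.33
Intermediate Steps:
Function('H')(l, C) = Add(Rational(1, 3), Mul(Rational(1, 9), C), Mul(Rational(1, 9), l)) (Function('H')(l, C) = Add(Rational(1, 3), Mul(Rational(1, 9), Add(l, C))) = Add(Rational(1, 3), Mul(Rational(1, 9), Add(C, l))) = Add(Rational(1, 3), Add(Mul(Rational(1, 9), C), Mul(Rational(1, 9), l))) = Add(Rational(1, 3), Mul(Rational(1, 9), C), Mul(Rational(1, 9), l)))
Z = -92 (Z = Add(Add(Mul(6, 5), -38), -84) = Add(Add(30, -38), -84) = Add(-8, -84) = -92)
d = Rational(-511, 3) (d = Add(Add(Rational(1, 3), Mul(Rational(1, 9), 3), Mul(Rational(1, 9), -9)), Mul(-1, 170)) = Add(Add(Rational(1, 3), Rational(1, 3), -1), -170) = Add(Rational(-1, 3), -170) = Rational(-511, 3) ≈ -170.33)
h = -222
Add(Add(Z, h), d) = Add(Add(-92, -222), Rational(-511, 3)) = Add(-314, Rational(-511, 3)) = Rational(-1453, 3)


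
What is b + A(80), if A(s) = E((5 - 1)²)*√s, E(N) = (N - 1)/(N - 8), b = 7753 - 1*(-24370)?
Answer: 32123 + 15*√5/2 ≈ 32140.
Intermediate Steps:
b = 32123 (b = 7753 + 24370 = 32123)
E(N) = (-1 + N)/(-8 + N)
A(s) = 15*√s/8 (A(s) = ((-1 + (5 - 1)²)/(-8 + (5 - 1)²))*√s = ((-1 + 4²)/(-8 + 4²))*√s = ((-1 + 16)/(-8 + 16))*√s = (15/8)*√s = ((⅛)*15)*√s = 15*√s/8)
b + A(80) = 32123 + 15*√80/8 = 32123 + 15*(4*√5)/8 = 32123 + 15*√5/2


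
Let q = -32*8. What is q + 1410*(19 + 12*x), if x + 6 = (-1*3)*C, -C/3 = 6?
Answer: 838694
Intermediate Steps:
C = -18 (C = -3*6 = -18)
q = -256
x = 48 (x = -6 - 1*3*(-18) = -6 - 3*(-18) = -6 + 54 = 48)
q + 1410*(19 + 12*x) = -256 + 1410*(19 + 12*48) = -256 + 1410*(19 + 576) = -256 + 1410*595 = -256 + 838950 = 838694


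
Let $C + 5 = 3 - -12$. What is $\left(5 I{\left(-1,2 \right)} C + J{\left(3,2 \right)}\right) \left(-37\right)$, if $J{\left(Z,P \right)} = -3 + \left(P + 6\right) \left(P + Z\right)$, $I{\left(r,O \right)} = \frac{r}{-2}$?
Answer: $-2294$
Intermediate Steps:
$I{\left(r,O \right)} = - \frac{r}{2}$ ($I{\left(r,O \right)} = r \left(- \frac{1}{2}\right) = - \frac{r}{2}$)
$C = 10$ ($C = -5 + \left(3 - -12\right) = -5 + \left(3 + 12\right) = -5 + 15 = 10$)
$J{\left(Z,P \right)} = -3 + \left(6 + P\right) \left(P + Z\right)$
$\left(5 I{\left(-1,2 \right)} C + J{\left(3,2 \right)}\right) \left(-37\right) = \left(5 \left(\left(- \frac{1}{2}\right) \left(-1\right)\right) 10 + \left(-3 + 2^{2} + 6 \cdot 2 + 6 \cdot 3 + 2 \cdot 3\right)\right) \left(-37\right) = \left(5 \cdot \frac{1}{2} \cdot 10 + \left(-3 + 4 + 12 + 18 + 6\right)\right) \left(-37\right) = \left(\frac{5}{2} \cdot 10 + 37\right) \left(-37\right) = \left(25 + 37\right) \left(-37\right) = 62 \left(-37\right) = -2294$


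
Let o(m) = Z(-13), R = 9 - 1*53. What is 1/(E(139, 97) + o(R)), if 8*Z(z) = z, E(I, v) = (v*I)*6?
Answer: 8/647171 ≈ 1.2361e-5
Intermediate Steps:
E(I, v) = 6*I*v (E(I, v) = (I*v)*6 = 6*I*v)
R = -44 (R = 9 - 53 = -44)
Z(z) = z/8
o(m) = -13/8 (o(m) = (⅛)*(-13) = -13/8)
1/(E(139, 97) + o(R)) = 1/(6*139*97 - 13/8) = 1/(80898 - 13/8) = 1/(647171/8) = 8/647171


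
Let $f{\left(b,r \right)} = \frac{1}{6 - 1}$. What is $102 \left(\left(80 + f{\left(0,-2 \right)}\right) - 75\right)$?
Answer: $\frac{2652}{5} \approx 530.4$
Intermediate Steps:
$f{\left(b,r \right)} = \frac{1}{5}$
$102 \left(\left(80 + f{\left(0,-2 \right)}\right) - 75\right) = 102 \left(\left(80 + \frac{1}{5}\right) - 75\right) = 102 \left(\frac{401}{5} - 75\right) = 102 \cdot \frac{26}{5} = \frac{2652}{5}$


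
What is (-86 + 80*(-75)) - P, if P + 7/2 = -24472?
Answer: 36779/2 ≈ 18390.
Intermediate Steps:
P = -48951/2 (P = -7/2 - 24472 = -48951/2 ≈ -24476.)
(-86 + 80*(-75)) - P = (-86 + 80*(-75)) - 1*(-48951/2) = (-86 - 6000) + 48951/2 = -6086 + 48951/2 = 36779/2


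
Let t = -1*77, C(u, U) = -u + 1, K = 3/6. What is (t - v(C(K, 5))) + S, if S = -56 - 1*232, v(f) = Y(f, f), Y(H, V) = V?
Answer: -731/2 ≈ -365.50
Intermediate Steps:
K = ½ (K = 3*(⅙) = ½ ≈ 0.50000)
C(u, U) = 1 - u
v(f) = f
t = -77
S = -288 (S = -56 - 232 = -288)
(t - v(C(K, 5))) + S = (-77 - (1 - 1*½)) - 288 = (-77 - (1 - ½)) - 288 = (-77 - 1*½) - 288 = (-77 - ½) - 288 = -155/2 - 288 = -731/2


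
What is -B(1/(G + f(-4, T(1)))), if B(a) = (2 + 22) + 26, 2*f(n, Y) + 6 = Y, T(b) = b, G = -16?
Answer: -50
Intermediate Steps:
f(n, Y) = -3 + Y/2
B(a) = 50 (B(a) = 24 + 26 = 50)
-B(1/(G + f(-4, T(1)))) = -1*50 = -50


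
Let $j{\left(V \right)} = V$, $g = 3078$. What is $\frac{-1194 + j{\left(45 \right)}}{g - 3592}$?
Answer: $\frac{1149}{514} \approx 2.2354$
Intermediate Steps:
$\frac{-1194 + j{\left(45 \right)}}{g - 3592} = \frac{-1194 + 45}{3078 - 3592} = - \frac{1149}{-514} = \left(-1149\right) \left(- \frac{1}{514}\right) = \frac{1149}{514}$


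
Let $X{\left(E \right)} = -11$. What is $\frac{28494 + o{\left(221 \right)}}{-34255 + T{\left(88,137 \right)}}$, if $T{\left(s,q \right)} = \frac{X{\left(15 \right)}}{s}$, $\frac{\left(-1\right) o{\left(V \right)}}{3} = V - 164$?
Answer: $- \frac{25176}{30449} \approx -0.82683$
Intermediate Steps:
$o{\left(V \right)} = 492 - 3 V$ ($o{\left(V \right)} = - 3 \left(V - 164\right) = - 3 \left(-164 + V\right) = 492 - 3 V$)
$T{\left(s,q \right)} = - \frac{11}{s}$
$\frac{28494 + o{\left(221 \right)}}{-34255 + T{\left(88,137 \right)}} = \frac{28494 + \left(492 - 663\right)}{-34255 - \frac{11}{88}} = \frac{28494 + \left(492 - 663\right)}{-34255 - \frac{1}{8}} = \frac{28494 - 171}{-34255 - \frac{1}{8}} = \frac{28323}{- \frac{274041}{8}} = 28323 \left(- \frac{8}{274041}\right) = - \frac{25176}{30449}$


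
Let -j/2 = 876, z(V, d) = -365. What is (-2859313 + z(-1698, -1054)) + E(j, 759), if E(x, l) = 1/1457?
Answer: -4166550845/1457 ≈ -2.8597e+6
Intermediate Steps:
j = -1752 (j = -2*876 = -1752)
E(x, l) = 1/1457
(-2859313 + z(-1698, -1054)) + E(j, 759) = (-2859313 - 365) + 1/1457 = -2859678 + 1/1457 = -4166550845/1457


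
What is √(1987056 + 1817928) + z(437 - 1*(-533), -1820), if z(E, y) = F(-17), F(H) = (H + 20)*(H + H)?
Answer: -102 + 6*√105694 ≈ 1848.6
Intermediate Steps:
F(H) = 2*H*(20 + H) (F(H) = (20 + H)*(2*H) = 2*H*(20 + H))
z(E, y) = -102 (z(E, y) = 2*(-17)*(20 - 17) = 2*(-17)*3 = -102)
√(1987056 + 1817928) + z(437 - 1*(-533), -1820) = √(1987056 + 1817928) - 102 = √3804984 - 102 = 6*√105694 - 102 = -102 + 6*√105694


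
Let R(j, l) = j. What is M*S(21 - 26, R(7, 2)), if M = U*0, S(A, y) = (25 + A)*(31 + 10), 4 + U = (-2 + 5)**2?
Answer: 0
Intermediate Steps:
U = 5 (U = -4 + (-2 + 5)**2 = -4 + 3**2 = -4 + 9 = 5)
S(A, y) = 1025 + 41*A (S(A, y) = (25 + A)*41 = 1025 + 41*A)
M = 0 (M = 5*0 = 0)
M*S(21 - 26, R(7, 2)) = 0*(1025 + 41*(21 - 26)) = 0*(1025 + 41*(-5)) = 0*(1025 - 205) = 0*820 = 0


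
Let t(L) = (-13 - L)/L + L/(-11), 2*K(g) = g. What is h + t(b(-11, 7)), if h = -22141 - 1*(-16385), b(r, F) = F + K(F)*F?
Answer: -7983743/1386 ≈ -5760.3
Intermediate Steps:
K(g) = g/2
b(r, F) = F + F²/2 (b(r, F) = F + (F/2)*F = F + F²/2)
t(L) = -L/11 + (-13 - L)/L (t(L) = (-13 - L)/L + L*(-1/11) = (-13 - L)/L - L/11 = -L/11 + (-13 - L)/L)
h = -5756 (h = -22141 + 16385 = -5756)
h + t(b(-11, 7)) = -5756 + (-1 - 13*2/(7*(2 + 7)) - 7*(2 + 7)/22) = -5756 + (-1 - 13/((½)*7*9) - 7*9/22) = -5756 + (-1 - 13/63/2 - 1/11*63/2) = -5756 + (-1 - 13*2/63 - 63/22) = -5756 + (-1 - 26/63 - 63/22) = -5756 - 5927/1386 = -7983743/1386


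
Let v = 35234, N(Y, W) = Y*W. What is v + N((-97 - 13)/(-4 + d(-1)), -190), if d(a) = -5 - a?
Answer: 65243/2 ≈ 32622.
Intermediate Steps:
N(Y, W) = W*Y
v + N((-97 - 13)/(-4 + d(-1)), -190) = 35234 - 190*(-97 - 13)/(-4 + (-5 - 1*(-1))) = 35234 - (-20900)/(-4 + (-5 + 1)) = 35234 - (-20900)/(-4 - 4) = 35234 - (-20900)/(-8) = 35234 - (-20900)*(-1)/8 = 35234 - 190*55/4 = 35234 - 5225/2 = 65243/2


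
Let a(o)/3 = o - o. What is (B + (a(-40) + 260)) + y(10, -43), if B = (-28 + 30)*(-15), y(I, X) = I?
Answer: 240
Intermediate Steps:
a(o) = 0 (a(o) = 3*(o - o) = 3*0 = 0)
B = -30 (B = 2*(-15) = -30)
(B + (a(-40) + 260)) + y(10, -43) = (-30 + (0 + 260)) + 10 = (-30 + 260) + 10 = 230 + 10 = 240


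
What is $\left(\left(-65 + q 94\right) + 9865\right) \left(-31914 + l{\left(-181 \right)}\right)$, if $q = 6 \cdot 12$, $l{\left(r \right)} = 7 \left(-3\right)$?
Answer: $-529099080$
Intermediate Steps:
$l{\left(r \right)} = -21$
$q = 72$
$\left(\left(-65 + q 94\right) + 9865\right) \left(-31914 + l{\left(-181 \right)}\right) = \left(\left(-65 + 72 \cdot 94\right) + 9865\right) \left(-31914 - 21\right) = \left(\left(-65 + 6768\right) + 9865\right) \left(-31935\right) = \left(6703 + 9865\right) \left(-31935\right) = 16568 \left(-31935\right) = -529099080$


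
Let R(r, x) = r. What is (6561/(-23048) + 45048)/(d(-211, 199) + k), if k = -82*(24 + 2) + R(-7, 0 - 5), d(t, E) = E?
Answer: -1038259743/44713120 ≈ -23.220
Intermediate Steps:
k = -2139 (k = -82*(24 + 2) - 7 = -82*26 - 7 = -2132 - 7 = -2139)
(6561/(-23048) + 45048)/(d(-211, 199) + k) = (6561/(-23048) + 45048)/(199 - 2139) = (6561*(-1/23048) + 45048)/(-1940) = (-6561/23048 + 45048)*(-1/1940) = (1038259743/23048)*(-1/1940) = -1038259743/44713120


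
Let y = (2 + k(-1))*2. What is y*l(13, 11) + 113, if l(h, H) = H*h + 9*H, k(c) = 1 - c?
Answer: 2049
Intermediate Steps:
l(h, H) = 9*H + H*h
y = 8 (y = (2 + (1 - 1*(-1)))*2 = (2 + (1 + 1))*2 = (2 + 2)*2 = 4*2 = 8)
y*l(13, 11) + 113 = 8*(11*(9 + 13)) + 113 = 8*(11*22) + 113 = 8*242 + 113 = 1936 + 113 = 2049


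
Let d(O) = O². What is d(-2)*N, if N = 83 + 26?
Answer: 436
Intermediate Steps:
N = 109
d(-2)*N = (-2)²*109 = 4*109 = 436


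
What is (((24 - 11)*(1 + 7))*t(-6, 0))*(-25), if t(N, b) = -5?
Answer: 13000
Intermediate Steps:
(((24 - 11)*(1 + 7))*t(-6, 0))*(-25) = (((24 - 11)*(1 + 7))*(-5))*(-25) = ((13*8)*(-5))*(-25) = (104*(-5))*(-25) = -520*(-25) = 13000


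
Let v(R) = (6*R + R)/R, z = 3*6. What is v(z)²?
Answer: 49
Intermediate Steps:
z = 18
v(R) = 7 (v(R) = (7*R)/R = 7)
v(z)² = 7² = 49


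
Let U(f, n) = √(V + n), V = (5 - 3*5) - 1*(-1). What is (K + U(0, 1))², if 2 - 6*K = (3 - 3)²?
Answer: -71/9 + 4*I*√2/3 ≈ -7.8889 + 1.8856*I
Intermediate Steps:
V = -9 (V = (5 - 15) + 1 = -10 + 1 = -9)
U(f, n) = √(-9 + n)
K = ⅓ (K = ⅓ - (3 - 3)²/6 = ⅓ - ⅙*0² = ⅓ - ⅙*0 = ⅓ + 0 = ⅓ ≈ 0.33333)
(K + U(0, 1))² = (⅓ + √(-9 + 1))² = (⅓ + √(-8))² = (⅓ + 2*I*√2)²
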